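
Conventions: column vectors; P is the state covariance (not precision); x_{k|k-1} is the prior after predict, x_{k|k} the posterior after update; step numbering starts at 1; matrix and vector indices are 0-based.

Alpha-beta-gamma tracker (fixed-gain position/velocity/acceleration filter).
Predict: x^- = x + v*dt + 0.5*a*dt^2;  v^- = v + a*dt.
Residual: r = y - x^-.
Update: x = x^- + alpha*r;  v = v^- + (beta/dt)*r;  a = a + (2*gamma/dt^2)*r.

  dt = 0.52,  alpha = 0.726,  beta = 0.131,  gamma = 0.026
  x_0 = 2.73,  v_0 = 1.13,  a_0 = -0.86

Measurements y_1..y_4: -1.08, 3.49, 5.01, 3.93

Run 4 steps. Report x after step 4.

step 1: x_pred=3.2013  r=-4.2813  x^+=0.0931  v^+=-0.3958  a^+=-1.6833
step 2: x_pred=-0.3403  r=3.8303  x^+=2.4405  v^+=-0.3062  a^+=-0.9467
step 3: x_pred=2.1533  r=2.8567  x^+=4.2273  v^+=-0.0788  a^+=-0.3974
step 4: x_pred=4.1326  r=-0.2026  x^+=3.9855  v^+=-0.3365  a^+=-0.4363

x_post = 3.9855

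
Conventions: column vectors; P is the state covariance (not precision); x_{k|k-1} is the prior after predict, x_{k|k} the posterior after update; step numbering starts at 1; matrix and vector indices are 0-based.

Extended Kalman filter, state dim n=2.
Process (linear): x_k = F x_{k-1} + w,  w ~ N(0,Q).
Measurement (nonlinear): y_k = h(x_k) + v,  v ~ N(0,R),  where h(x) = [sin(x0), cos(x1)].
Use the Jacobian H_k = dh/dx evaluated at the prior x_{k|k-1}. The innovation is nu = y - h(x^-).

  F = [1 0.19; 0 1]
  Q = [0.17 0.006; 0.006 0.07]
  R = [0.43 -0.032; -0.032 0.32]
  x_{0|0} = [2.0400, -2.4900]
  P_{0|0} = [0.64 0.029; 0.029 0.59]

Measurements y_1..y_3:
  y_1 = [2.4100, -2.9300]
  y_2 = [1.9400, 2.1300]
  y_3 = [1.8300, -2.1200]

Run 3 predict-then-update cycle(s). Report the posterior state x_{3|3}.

step 1: x^-=[1.5669, -2.4900]  P^-=[0.8423 0.1471; 0.1471 0.6600]  H_jac=[0.0039 0.0000; 0.0000 0.6065]  S=[0.4300 -0.0317; -0.0317 0.5627]  K=[0.0194 0.1596; 0.0539 0.7143]  nu=[1.4100, -2.1349]  x^+=[1.2535, -3.9389]  P^+=[0.8280 0.0832; 0.0832 0.3741]
step 2: x^-=[0.5051, -3.9389]  P^-=[1.0431 0.1603; 0.1603 0.4441]  H_jac=[0.8751 0.0000; 0.0000 -0.7155]  S=[1.2289 -0.1324; -0.1324 0.5473]  K=[0.7395 -0.0307; 0.0530 -0.5677]  nu=[1.4561, 2.8286]  x^+=[1.4952, -5.4675]  P^+=[0.3645 0.0468; 0.0468 0.2563]
step 3: x^-=[0.4563, -5.4675]  P^-=[0.5615 0.1015; 0.1015 0.3263]  H_jac=[0.8977 0.0000; 0.0000 -0.7282]  S=[0.8825 -0.0983; -0.0983 0.4930]  K=[0.5671 -0.0368; 0.0507 -0.4718]  nu=[1.3893, -2.8054]  x^+=[1.3474, -4.0736]  P^+=[0.2730 0.0411; 0.0411 0.2096]

x_post = [1.3474, -4.0736]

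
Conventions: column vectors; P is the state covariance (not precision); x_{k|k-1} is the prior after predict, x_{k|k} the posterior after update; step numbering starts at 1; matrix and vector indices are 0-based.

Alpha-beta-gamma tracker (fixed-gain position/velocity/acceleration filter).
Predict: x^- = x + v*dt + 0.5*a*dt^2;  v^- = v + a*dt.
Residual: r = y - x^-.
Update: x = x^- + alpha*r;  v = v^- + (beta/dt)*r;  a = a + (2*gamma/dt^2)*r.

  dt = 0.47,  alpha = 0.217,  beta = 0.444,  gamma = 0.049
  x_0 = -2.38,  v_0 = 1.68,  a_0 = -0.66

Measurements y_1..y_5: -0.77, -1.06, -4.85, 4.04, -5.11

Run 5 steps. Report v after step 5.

v_post = -2.3375

step 1: x_pred=-1.6633  r=0.8933  x^+=-1.4695  v^+=2.2137  a^+=-0.2637
step 2: x_pred=-0.4581  r=-0.6019  x^+=-0.5887  v^+=1.5212  a^+=-0.5307
step 3: x_pred=0.0676  r=-4.9176  x^+=-0.9995  v^+=-3.3738  a^+=-2.7123
step 4: x_pred=-2.8848  r=6.9248  x^+=-1.3821  v^+=1.8931  a^+=0.3598
step 5: x_pred=-0.4526  r=-4.6574  x^+=-1.4633  v^+=-2.3375  a^+=-1.7064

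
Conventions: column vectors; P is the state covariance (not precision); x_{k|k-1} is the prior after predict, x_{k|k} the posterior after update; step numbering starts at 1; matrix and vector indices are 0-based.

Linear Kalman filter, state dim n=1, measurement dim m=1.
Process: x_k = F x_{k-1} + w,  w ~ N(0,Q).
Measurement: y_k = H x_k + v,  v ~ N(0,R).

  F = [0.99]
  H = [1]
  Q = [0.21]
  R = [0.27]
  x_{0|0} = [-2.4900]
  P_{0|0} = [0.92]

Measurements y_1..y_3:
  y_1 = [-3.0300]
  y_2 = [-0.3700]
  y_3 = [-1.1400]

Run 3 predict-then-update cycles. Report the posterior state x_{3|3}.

step 1: x^-=[-2.4651]  P^-=[1.1117]  S=[1.3817]  K=[0.8046]  nu=[-0.5649]  x^+=[-2.9196]  P^+=[0.2172]
step 2: x^-=[-2.8904]  P^-=[0.4229]  S=[0.6929]  K=[0.6103]  nu=[2.5204]  x^+=[-1.3521]  P^+=[0.1648]
step 3: x^-=[-1.3386]  P^-=[0.3715]  S=[0.6415]  K=[0.5791]  nu=[0.1986]  x^+=[-1.2236]  P^+=[0.1564]

x_post = [-1.2236]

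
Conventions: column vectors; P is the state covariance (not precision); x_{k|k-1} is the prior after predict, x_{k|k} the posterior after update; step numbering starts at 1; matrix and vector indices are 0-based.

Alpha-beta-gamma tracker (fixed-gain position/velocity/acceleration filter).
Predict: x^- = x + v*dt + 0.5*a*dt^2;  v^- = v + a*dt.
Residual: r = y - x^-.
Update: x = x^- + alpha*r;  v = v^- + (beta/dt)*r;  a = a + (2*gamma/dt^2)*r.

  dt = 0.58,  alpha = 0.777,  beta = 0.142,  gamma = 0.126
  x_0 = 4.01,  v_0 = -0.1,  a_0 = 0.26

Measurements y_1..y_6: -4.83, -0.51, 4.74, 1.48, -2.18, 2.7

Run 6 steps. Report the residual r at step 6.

resid = 3.5680

step 1: x_pred=3.9957  r=-8.8257  x^+=-2.8619  v^+=-2.1100  a^+=-6.3514
step 2: x_pred=-5.1540  r=4.6440  x^+=-1.5456  v^+=-4.6568  a^+=-2.8726
step 3: x_pred=-4.7297  r=9.4697  x^+=2.6282  v^+=-4.0045  a^+=4.2213
step 4: x_pred=1.0157  r=0.4643  x^+=1.3765  v^+=-1.4425  a^+=4.5691
step 5: x_pred=1.3083  r=-3.4883  x^+=-1.4021  v^+=0.3536  a^+=1.9560
step 6: x_pred=-0.8680  r=3.5680  x^+=1.9043  v^+=2.3616  a^+=4.6288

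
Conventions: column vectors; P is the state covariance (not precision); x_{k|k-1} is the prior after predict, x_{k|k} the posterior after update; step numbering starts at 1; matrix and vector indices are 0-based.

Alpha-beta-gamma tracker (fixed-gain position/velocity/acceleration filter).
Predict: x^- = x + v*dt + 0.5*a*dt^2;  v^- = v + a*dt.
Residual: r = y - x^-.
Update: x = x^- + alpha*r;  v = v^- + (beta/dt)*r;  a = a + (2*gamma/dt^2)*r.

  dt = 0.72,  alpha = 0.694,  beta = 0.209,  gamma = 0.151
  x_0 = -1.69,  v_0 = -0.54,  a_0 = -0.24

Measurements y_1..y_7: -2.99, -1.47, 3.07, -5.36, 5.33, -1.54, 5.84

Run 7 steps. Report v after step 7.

v_post = 2.9894

step 1: x_pred=-2.1410  r=-0.8490  x^+=-2.7302  v^+=-0.9592  a^+=-0.7346
step 2: x_pred=-3.6113  r=2.1413  x^+=-2.1252  v^+=-0.8666  a^+=0.5128
step 3: x_pred=-2.6162  r=5.6862  x^+=1.3300  v^+=1.1532  a^+=3.8254
step 4: x_pred=3.1519  r=-8.5119  x^+=-2.7554  v^+=1.4367  a^+=-1.1333
step 5: x_pred=-2.0147  r=7.3447  x^+=3.0825  v^+=2.7528  a^+=3.1454
step 6: x_pred=5.8798  r=-7.4198  x^+=0.7305  v^+=2.8637  a^+=-1.1771
step 7: x_pred=2.4872  r=3.3528  x^+=4.8140  v^+=2.9894  a^+=0.7761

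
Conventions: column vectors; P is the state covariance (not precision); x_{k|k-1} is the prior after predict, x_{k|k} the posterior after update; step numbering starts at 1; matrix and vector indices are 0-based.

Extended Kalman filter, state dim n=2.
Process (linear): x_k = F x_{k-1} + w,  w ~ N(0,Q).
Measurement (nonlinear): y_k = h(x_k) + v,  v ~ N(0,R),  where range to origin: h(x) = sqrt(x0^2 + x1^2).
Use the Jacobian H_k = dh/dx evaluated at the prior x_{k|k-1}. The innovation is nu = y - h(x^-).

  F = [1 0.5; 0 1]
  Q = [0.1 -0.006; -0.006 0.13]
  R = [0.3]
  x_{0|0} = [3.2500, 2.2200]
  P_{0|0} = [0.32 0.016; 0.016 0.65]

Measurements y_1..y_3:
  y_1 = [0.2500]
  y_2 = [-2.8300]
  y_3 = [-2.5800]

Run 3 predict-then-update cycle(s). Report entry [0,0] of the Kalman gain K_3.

K[0,0] = -0.5498

step 1: x^-=[4.3600, 2.2200]  P^-=[0.5985 0.3350; 0.3350 0.7800]  H_jac=[0.8911 0.4537]  S=[1.2068]  K=[0.5679; 0.5407]  nu=[-4.6426]  x^+=[1.7234, -0.2901]  P^+=[0.2093 -0.0355; -0.0355 0.4273]
step 2: x^-=[1.5783, -0.2901]  P^-=[0.3806 0.1721; 0.1721 0.5573]  H_jac=[0.9835 -0.1807]  S=[0.6251]  K=[0.5490; 0.1096]  nu=[-4.4348]  x^+=[-0.8562, -0.7762]  P^+=[0.1922 0.1345; 0.1345 0.5497]
step 3: x^-=[-1.2443, -0.7762]  P^-=[0.5641 0.4033; 0.4033 0.6797]  H_jac=[-0.8484 -0.5293]  S=[1.2587]  K=[-0.5498; -0.5577]  nu=[-4.0466]  x^+=[0.9805, 1.4805]  P^+=[0.1836 0.0174; 0.0174 0.2882]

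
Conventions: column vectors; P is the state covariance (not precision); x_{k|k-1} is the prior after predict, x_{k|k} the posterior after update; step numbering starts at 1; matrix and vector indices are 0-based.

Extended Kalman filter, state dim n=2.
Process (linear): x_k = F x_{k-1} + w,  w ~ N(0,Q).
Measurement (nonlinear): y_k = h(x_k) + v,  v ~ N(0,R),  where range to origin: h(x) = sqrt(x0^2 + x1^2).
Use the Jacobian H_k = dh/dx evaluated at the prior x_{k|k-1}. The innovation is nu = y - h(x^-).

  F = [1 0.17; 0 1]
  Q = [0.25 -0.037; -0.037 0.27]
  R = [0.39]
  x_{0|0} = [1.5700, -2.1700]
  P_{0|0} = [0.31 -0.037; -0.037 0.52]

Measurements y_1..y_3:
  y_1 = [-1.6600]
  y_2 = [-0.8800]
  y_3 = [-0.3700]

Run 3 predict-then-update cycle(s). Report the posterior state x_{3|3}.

x_post = [0.0463, -0.0614]

step 1: x^-=[1.2011, -2.1700]  P^-=[0.5624 0.0144; 0.0144 0.7900]  H_jac=[0.4843 -0.8749]  S=[1.1144]  K=[0.2331; -0.6140]  nu=[-4.1402]  x^+=[0.2360, 0.3719]  P^+=[0.5019 0.1739; 0.1739 0.3699]
step 2: x^-=[0.2992, 0.3719]  P^-=[0.8217 0.1998; 0.1998 0.6399]  H_jac=[0.6269 0.7791]  S=[1.2965]  K=[0.5174; 0.4812]  nu=[-1.3573]  x^+=[-0.4030, -0.2812]  P^+=[0.4747 -0.1230; -0.1230 0.3398]
step 3: x^-=[-0.4508, -0.2812]  P^-=[0.6927 -0.1022; -0.1022 0.6098]  H_jac=[-0.8485 -0.5292]  S=[0.9677]  K=[-0.5515; -0.2439]  nu=[-0.9013]  x^+=[0.0463, -0.0614]  P^+=[0.3984 -0.2323; -0.2323 0.5522]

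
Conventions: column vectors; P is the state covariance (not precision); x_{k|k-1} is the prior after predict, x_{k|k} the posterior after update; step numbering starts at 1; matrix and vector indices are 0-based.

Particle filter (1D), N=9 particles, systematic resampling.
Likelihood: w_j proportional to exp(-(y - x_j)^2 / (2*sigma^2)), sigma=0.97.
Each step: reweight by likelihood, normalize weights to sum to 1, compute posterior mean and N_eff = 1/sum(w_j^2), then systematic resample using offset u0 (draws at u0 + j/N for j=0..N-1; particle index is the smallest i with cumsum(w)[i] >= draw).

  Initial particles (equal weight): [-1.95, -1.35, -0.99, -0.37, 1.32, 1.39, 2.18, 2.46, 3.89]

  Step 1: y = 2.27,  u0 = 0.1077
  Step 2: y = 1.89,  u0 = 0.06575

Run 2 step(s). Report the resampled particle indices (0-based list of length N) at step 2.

step 1: w=[0.0000, 0.0003, 0.0010, 0.0070, 0.1751, 0.1874, 0.2816, 0.2775, 0.0701]  mean=2.0570  Neff=4.4041  idx=[4, 5, 5, 6, 6, 7, 7, 7, 8]
step 2: w=[0.1177, 0.1225, 0.1225, 0.1338, 0.1338, 0.1177, 0.1177, 0.1177, 0.0167]  mean=2.0127  Neff=8.2315  idx=[0, 1, 2, 3, 4, 4, 5, 6, 7]

resampled_idx = [0, 1, 2, 3, 4, 4, 5, 6, 7]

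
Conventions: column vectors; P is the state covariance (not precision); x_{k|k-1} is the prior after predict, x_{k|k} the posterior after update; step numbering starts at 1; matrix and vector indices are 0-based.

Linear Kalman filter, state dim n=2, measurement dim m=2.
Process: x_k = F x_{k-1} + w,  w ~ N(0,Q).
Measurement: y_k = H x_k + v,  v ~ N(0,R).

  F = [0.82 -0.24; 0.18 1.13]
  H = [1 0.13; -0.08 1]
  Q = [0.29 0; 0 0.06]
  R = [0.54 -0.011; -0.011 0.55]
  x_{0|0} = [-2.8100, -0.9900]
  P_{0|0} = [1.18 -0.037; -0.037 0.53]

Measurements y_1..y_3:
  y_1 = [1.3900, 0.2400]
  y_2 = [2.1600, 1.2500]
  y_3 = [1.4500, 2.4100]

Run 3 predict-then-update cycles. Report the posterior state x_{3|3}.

x_post = [0.9731, 1.4243]

step 1: x^-=[-2.0666, -1.6245]  P^-=[1.1285 -0.0023; -0.0023 0.7599]  S=[1.6808 -0.0047; -0.0047 1.3175]  K=[0.6711 -0.0678; 0.0591 0.5771]  nu=[3.6678, 1.6992]  x^+=[0.2795, -0.4272]  P^+=[0.3651 -0.0155; -0.0155 0.3155]
step 2: x^-=[0.3317, -0.4325]  P^-=[0.5598 -0.0454; -0.0454 0.4684]  S=[1.0959 -0.0398; -0.0398 1.0293]  K=[0.5029 -0.0681; 0.0309 0.4598]  nu=[1.8845, 1.7090]  x^+=[1.1630, 0.4116]  P^+=[0.2751 -0.0210; -0.0210 0.2509]
step 3: x^-=[0.8549, 0.6744]  P^-=[0.4977 -0.0460; -0.0460 0.3807]  S=[1.0321 -0.0468; -0.0468 0.9413]  K=[0.4733 -0.0676; 0.0220 0.4095]  nu=[0.5074, 1.8040]  x^+=[0.9731, 1.4243]  P^+=[0.2591 -0.0217; -0.0217 0.2232]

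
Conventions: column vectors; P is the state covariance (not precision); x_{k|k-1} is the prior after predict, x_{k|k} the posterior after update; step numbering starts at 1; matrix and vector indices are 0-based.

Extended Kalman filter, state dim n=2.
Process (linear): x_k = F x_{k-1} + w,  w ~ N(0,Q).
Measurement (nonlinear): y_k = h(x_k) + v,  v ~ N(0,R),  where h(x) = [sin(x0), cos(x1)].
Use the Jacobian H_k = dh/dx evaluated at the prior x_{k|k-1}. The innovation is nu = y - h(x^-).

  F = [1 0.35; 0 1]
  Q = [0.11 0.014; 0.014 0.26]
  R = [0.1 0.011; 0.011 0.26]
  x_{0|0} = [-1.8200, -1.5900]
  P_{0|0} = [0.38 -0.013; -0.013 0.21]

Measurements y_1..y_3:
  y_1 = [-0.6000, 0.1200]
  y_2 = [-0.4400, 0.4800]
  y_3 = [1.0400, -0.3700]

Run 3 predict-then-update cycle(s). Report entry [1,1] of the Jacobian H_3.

H_jac[1,1] = 0.9407

step 1: x^-=[-2.3765, -1.5900]  P^-=[0.5066 0.0745; 0.0745 0.4700]  H_jac=[-0.7213 0.0000; 0.0000 0.9998]  S=[0.3636 -0.0427; -0.0427 0.7298]  K=[-0.9999 0.0435; -0.0726 0.6396]  nu=[0.0926, 0.1392]  x^+=[-2.4630, -1.5077]  P^+=[0.1380 0.0003; 0.0003 0.1655]
step 2: x^-=[-2.9907, -1.5077]  P^-=[0.2685 0.0723; 0.0723 0.4255]  H_jac=[-0.9886 0.0000; 0.0000 0.9980]  S=[0.3624 -0.0603; -0.0603 0.6838]  K=[-0.7255 0.0415; -0.0952 0.6126]  nu=[-0.2897, 0.4169]  x^+=[-2.7633, -1.2247]  P^+=[0.0729 0.0028; 0.0028 0.1586]
step 3: x^-=[-3.1919, -1.2247]  P^-=[0.2043 0.0723; 0.0723 0.4186]  H_jac=[-0.9987 0.0000; 0.0000 0.9407]  S=[0.3038 -0.0569; -0.0569 0.6304]  K=[-0.6627 0.0481; -0.1227 0.6135]  nu=[0.9897, -0.7092]  x^+=[-3.8818, -1.7813]  P^+=[0.0658 0.0055; 0.0055 0.1681]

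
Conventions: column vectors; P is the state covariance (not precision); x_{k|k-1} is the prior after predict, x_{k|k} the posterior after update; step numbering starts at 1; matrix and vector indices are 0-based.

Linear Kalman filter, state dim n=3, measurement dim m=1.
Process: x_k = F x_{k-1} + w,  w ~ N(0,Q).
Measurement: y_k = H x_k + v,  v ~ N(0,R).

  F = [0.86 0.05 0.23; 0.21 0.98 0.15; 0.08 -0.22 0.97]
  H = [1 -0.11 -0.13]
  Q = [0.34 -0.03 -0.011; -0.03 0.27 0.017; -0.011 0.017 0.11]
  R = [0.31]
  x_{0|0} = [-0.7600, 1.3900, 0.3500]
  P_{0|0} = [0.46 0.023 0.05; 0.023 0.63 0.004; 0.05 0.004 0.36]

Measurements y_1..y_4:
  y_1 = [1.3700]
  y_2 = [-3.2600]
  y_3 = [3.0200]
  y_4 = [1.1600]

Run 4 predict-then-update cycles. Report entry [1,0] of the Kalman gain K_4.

step 1: x^-=[-0.5036, 1.2551, -0.0271]  P^-=[0.7227 0.1258 0.1324; 0.1258 0.9172 -0.0435; 0.1324 -0.0435 0.4874]  S=[0.9887]  K=[0.6996; 0.0309; 0.0747]  nu=[2.0081]  x^+=[0.9012, 1.3172, 0.1228]  P^+=[0.2388 0.1044 0.0808; 0.1044 0.9163 -0.0458; 0.0808 -0.0458 0.4819]
step 2: x^-=[0.8691, 1.4985, -0.0985]  P^-=[0.5843 0.1674 0.1525; 0.1674 1.2060 -0.1277; 0.1525 -0.1277 0.6377]  S=[0.8396]  K=[0.6504; 0.0612; 0.0996]  nu=[-3.9771]  x^+=[-1.7177, 1.2552, -0.4946]  P^+=[0.2291 0.1340 0.0981; 0.1340 1.2028 -0.1328; 0.0981 -0.1328 0.6294]
step 3: x^-=[-1.5282, 0.7952, -0.8934]  P^-=[0.5930 0.1928 0.1910; 0.1928 1.4718 -0.2433; 0.1910 -0.2433 0.8290]  S=[0.8358]  K=[0.6544; 0.0749; 0.1316]  nu=[4.5196]  x^+=[1.4296, 1.1336, -0.2984]  P^+=[0.2351 0.1519 0.1190; 0.1519 1.4671 -0.2515; 0.1190 -0.2515 0.8146]
step 4: x^-=[1.2175, 1.3664, -0.4245]  P^-=[0.6150 0.2046 0.2446; 0.2046 1.7037 -0.3771; 0.2446 -0.3771 1.0694]  S=[0.8443]  K=[0.6641; 0.0784; 0.1742]  nu=[0.0376]  x^+=[1.2425, 1.3694, -0.4180]  P^+=[0.2426 0.1606 0.1470; 0.1606 1.6986 -0.3886; 0.1470 -0.3886 1.0438]

K[1,0] = 0.0784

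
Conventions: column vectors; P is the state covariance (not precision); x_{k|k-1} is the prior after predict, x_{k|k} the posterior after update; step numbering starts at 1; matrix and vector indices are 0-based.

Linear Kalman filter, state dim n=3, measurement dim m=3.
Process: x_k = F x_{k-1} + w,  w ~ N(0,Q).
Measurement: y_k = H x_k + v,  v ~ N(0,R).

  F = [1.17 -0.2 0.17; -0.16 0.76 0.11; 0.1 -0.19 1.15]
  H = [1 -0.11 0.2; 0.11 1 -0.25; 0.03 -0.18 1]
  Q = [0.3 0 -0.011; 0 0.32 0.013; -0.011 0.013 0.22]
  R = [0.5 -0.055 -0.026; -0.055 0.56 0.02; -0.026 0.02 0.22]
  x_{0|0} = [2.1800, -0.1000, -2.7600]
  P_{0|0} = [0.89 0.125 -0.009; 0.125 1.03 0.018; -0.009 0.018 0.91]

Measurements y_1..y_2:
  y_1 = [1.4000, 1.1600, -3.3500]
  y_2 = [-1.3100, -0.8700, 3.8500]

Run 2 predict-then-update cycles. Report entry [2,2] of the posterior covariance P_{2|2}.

P_post[2,2] = 0.1624

step 1: x^-=[2.1014, -0.7284, -2.9370]  P^-=[1.5225 -0.1900 0.2629; -0.1900 0.9216 -0.0046; 0.2629 -0.0046 1.4549]  S=[2.2390 -0.3103 0.6289; -0.3103 1.5371 -0.4844; 0.6289 -0.4844 1.7256]  K=[0.7370 0.0761 -0.0486; -0.0734 0.6014 0.0935; 0.0139 0.0523 0.8578]  nu=[-0.1941, 0.9230, -0.6072]  x^+=[2.0581, -0.2158, -3.4122]  P^+=[0.3696 -0.0517 -0.0487; -0.0517 0.3742 0.1034; -0.0487 0.1034 0.2095]
step 2: x^-=[1.8710, -0.8686, -3.6772]  P^-=[0.8248 -0.1637 0.0064; -0.1637 0.5798 0.0707; 0.0064 0.0707 0.4598]  S=[1.3857 -0.1981 0.1283; -0.1981 1.1068 -0.1237; 0.1283 -0.1237 0.6760]  K=[0.6168 0.0408 -0.0199; -0.0896 0.4809 0.0480; 0.0089 0.0368 0.6666]  nu=[-2.5411, -1.1265, 7.3148]  x^+=[0.1118, -0.8317, 1.1351]  P^+=[0.3084 -0.0551 -0.0388; -0.0551 0.3008 0.0783; -0.0388 0.0783 0.1624]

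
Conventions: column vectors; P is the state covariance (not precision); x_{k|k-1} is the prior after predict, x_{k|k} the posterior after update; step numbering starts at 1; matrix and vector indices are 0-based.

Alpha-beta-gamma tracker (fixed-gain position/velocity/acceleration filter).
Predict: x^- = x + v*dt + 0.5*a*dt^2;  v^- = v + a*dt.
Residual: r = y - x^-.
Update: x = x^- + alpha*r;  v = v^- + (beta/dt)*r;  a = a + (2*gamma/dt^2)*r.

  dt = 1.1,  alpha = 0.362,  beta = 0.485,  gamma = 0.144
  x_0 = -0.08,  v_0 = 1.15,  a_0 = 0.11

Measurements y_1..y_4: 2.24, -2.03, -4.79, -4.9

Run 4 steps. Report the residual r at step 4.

resid = 2.1707

step 1: x_pred=1.2515  r=0.9885  x^+=1.6094  v^+=1.7068  a^+=0.3453
step 2: x_pred=3.6958  r=-5.7258  x^+=1.6230  v^+=-0.4379  a^+=-1.0176
step 3: x_pred=0.5257  r=-5.3157  x^+=-1.3986  v^+=-3.9010  a^+=-2.2828
step 4: x_pred=-7.0707  r=2.1707  x^+=-6.2849  v^+=-5.4549  a^+=-1.7661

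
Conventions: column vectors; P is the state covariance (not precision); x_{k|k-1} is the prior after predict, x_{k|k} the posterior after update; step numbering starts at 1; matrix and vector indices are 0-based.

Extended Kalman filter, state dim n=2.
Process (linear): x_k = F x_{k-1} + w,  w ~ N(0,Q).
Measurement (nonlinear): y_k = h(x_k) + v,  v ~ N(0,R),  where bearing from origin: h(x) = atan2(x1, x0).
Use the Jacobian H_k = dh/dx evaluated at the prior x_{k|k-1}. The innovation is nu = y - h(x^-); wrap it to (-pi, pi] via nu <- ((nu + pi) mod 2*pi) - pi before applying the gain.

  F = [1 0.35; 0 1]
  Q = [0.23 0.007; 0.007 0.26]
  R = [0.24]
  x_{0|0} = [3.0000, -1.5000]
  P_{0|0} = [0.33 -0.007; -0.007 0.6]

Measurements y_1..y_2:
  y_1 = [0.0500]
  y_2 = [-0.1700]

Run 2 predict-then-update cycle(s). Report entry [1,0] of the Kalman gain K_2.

step 1: x^-=[2.4750, -1.5000]  P^-=[0.6286 0.2100; 0.2100 0.8600]  H_jac=[0.1791 0.2955]  S=[0.3575]  K=[0.4885; 0.8161]  nu=[0.5949]  x^+=[2.7656, -1.0145]  P^+=[0.5433 0.0675; 0.0675 0.6219]
step 2: x^-=[2.4105, -1.0145]  P^-=[0.8967 0.2922; 0.2922 0.8819]  H_jac=[0.1483 0.3524]  S=[0.3998]  K=[0.5902; 0.8858]  nu=[0.2284]  x^+=[2.5453, -0.8122]  P^+=[0.7574 0.0831; 0.0831 0.5682]

K[1,0] = 0.8858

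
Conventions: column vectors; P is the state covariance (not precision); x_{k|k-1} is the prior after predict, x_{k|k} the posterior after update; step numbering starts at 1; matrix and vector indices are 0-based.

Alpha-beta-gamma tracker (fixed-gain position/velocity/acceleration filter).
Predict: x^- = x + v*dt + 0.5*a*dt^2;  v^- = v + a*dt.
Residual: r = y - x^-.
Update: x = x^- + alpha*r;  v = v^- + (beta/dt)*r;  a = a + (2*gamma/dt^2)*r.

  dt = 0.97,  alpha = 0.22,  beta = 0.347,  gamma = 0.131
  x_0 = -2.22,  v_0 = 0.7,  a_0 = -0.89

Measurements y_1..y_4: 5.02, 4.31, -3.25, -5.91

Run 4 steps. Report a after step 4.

a_post = -4.7489

step 1: x_pred=-1.9597  r=6.9797  x^+=-0.4242  v^+=2.3336  a^+=1.0535
step 2: x_pred=2.3350  r=1.9750  x^+=2.7695  v^+=4.0620  a^+=1.6035
step 3: x_pred=7.4640  r=-10.7140  x^+=5.1069  v^+=1.7846  a^+=-1.3799
step 4: x_pred=6.1889  r=-12.0989  x^+=3.5271  v^+=-3.8820  a^+=-4.7489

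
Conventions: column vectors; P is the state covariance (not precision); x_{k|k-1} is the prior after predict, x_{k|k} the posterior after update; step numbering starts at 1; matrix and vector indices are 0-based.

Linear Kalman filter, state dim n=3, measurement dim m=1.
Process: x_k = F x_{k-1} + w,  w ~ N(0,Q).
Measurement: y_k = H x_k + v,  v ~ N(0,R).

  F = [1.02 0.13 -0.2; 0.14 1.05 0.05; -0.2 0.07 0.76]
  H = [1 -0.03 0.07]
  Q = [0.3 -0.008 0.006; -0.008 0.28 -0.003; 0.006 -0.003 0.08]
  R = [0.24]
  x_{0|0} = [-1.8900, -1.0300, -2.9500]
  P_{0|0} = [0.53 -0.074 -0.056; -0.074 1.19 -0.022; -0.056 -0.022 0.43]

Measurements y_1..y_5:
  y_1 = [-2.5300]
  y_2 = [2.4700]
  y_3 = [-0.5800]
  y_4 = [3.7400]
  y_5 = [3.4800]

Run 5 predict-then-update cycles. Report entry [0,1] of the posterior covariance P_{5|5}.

step 1: x^-=[-1.4717, -1.4936, -1.9361]  P^-=[0.8931 0.1484 -0.2075; 0.1484 1.5786 0.0777; -0.2075 0.0777 0.3722]  S=[1.0980]  K=[0.7961; 0.0970; -0.1674]  nu=[-0.9676]  x^+=[-2.2420, -1.5874, -1.7741]  P^+=[0.1972 0.0636 -0.0612; 0.0636 1.5683 0.0956; -0.0612 0.0956 0.3414]
step 2: x^-=[-2.1383, -2.0694, -1.0111]  P^-=[0.5823 0.2793 -0.1108; 0.2793 2.0416 0.1777; -0.1108 0.1777 0.3198]  S=[0.7926]  K=[0.7142; 0.2907; -0.1182]  nu=[4.6170]  x^+=[1.1592, -0.7270, -1.5569]  P^+=[0.1779 0.1147 -0.0438; 0.1147 1.9746 0.2049; -0.0438 0.2049 0.3087]
step 3: x^-=[1.3993, -0.6789, -1.4660]  P^-=[0.5685 0.3660 -0.0724; 0.3660 2.5159 0.2859; -0.0724 0.2859 0.3070]  S=[0.7789]  K=[0.7092; 0.3987; -0.0764]  nu=[-1.8970]  x^+=[0.0539, -1.4353, -1.3211]  P^+=[0.1767 0.1458 -0.0302; 0.1458 2.3920 0.3097; -0.0302 0.3097 0.3025]
step 4: x^-=[0.1326, -1.5656, -1.1153]  P^-=[0.5712 0.4358 -0.0460; 0.4358 2.9964 0.3955; -0.0460 0.3955 0.3115]  S=[0.7812]  K=[0.7104; 0.4782; -0.0462]  nu=[3.6385]  x^+=[2.7173, 0.1744, -1.2832]  P^+=[0.1770 0.1704 -0.0204; 0.1704 2.8177 0.4127; -0.0204 0.4127 0.3099]
step 5: x^-=[3.0509, 0.4994, -1.5065]  P^-=[0.5762 0.5000 -0.0255; 0.5000 3.4840 0.5056; -0.0255 0.5056 0.3252]  S=[0.7853]  K=[0.7124; 0.5486; -0.0227]  nu=[0.5495]  x^+=[3.4424, 0.8008, -1.5190]  P^+=[0.1777 0.1930 -0.0127; 0.1930 3.2476 0.5154; -0.0127 0.5154 0.3248]

P_post[0,1] = 0.1930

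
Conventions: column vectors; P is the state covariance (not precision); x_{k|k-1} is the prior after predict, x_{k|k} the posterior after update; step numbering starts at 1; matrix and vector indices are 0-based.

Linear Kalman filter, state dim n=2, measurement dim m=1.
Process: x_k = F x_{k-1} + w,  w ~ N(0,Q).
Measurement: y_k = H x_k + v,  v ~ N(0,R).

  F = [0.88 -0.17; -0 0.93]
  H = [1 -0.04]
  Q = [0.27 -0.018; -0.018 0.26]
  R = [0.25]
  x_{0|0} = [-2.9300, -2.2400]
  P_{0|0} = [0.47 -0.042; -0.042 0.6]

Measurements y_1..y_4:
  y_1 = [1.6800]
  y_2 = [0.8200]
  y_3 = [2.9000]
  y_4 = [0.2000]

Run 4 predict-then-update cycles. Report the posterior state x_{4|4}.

step 1: x^-=[-2.1976, -2.0832]  P^-=[0.6639 -0.1472; -0.1472 0.7789]  S=[0.9269]  K=[0.7226; -0.1925]  nu=[3.7943]  x^+=[0.5441, -2.8134]  P^+=[0.1799 -0.0183; -0.0183 0.7446]
step 2: x^-=[0.9571, -2.6165]  P^-=[0.4363 -0.1507; -0.1507 0.9040]  S=[0.6998]  K=[0.6321; -0.2670]  nu=[-0.2417]  x^+=[0.8043, -2.5519]  P^+=[0.1567 -0.0326; -0.0326 0.8541]
step 3: x^-=[1.1416, -2.3733]  P^-=[0.4258 -0.1797; -0.1797 0.9987]  S=[0.6918]  K=[0.6259; -0.3175]  nu=[1.6635]  x^+=[2.1828, -2.9015]  P^+=[0.1548 -0.0422; -0.0422 0.9290]
step 4: x^-=[2.4141, -2.6984]  P^-=[0.4293 -0.1994; -0.1994 1.0635]  S=[0.6970]  K=[0.6274; -0.3471]  nu=[-2.3220]  x^+=[0.9572, -1.8923]  P^+=[0.1550 -0.0476; -0.0476 0.9795]

x_post = [0.9572, -1.8923]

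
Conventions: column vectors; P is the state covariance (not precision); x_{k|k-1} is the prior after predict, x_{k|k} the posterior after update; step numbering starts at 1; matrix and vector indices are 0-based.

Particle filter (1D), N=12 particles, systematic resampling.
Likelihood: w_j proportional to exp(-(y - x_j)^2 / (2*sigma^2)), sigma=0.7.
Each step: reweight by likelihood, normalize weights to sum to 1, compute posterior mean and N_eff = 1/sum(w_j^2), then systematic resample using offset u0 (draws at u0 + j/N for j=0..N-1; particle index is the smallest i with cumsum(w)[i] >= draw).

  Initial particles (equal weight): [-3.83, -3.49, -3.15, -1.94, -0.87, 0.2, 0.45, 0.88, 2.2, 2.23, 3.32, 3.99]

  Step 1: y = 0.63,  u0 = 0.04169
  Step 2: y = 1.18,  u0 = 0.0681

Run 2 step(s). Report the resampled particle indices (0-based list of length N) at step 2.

step 1: w=[0.0000, 0.0000, 0.0000, 0.0004, 0.0337, 0.2769, 0.3235, 0.3137, 0.0270, 0.0245, 0.0002, 0.0000]  mean=0.5619  Neff=3.5431  idx=[5, 5, 5, 5, 6, 6, 6, 6, 7, 7, 7, 8]
step 2: w=[0.0543, 0.0543, 0.0543, 0.0543, 0.0841, 0.0841, 0.0841, 0.0841, 0.1321, 0.1321, 0.1321, 0.0501]  mean=0.6537  Neff=10.5335  idx=[1, 2, 4, 5, 6, 7, 8, 8, 9, 10, 10, 11]

resampled_idx = [1, 2, 4, 5, 6, 7, 8, 8, 9, 10, 10, 11]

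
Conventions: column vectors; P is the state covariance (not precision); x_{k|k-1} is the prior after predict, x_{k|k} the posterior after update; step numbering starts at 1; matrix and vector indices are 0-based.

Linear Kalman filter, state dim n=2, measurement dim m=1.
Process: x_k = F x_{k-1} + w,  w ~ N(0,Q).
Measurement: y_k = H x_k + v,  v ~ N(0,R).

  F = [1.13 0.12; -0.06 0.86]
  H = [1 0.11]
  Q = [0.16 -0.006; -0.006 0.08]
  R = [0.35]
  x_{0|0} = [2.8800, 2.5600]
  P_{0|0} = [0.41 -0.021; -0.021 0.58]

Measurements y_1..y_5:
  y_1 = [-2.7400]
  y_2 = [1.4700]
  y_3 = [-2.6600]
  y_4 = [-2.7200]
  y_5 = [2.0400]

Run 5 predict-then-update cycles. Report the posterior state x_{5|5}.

x_post = [-0.0181, 1.1512]

step 1: x^-=[3.5616, 2.0288]  P^-=[0.6862 0.0058; 0.0058 0.5126]  S=[1.0437]  K=[0.6581; 0.0596]  nu=[-6.5248]  x^+=[-0.7323, 1.6400]  P^+=[0.2342 -0.0351; -0.0351 0.5089]
step 2: x^-=[-0.6307, 1.4543]  P^-=[0.4568 -0.0032; -0.0032 0.4609]  S=[0.8117]  K=[0.5624; 0.0585]  nu=[1.9407]  x^+=[0.4607, 1.5678]  P^+=[0.2001 -0.0299; -0.0299 0.4581]
step 3: x^-=[0.7088, 1.3207]  P^-=[0.4140 -0.0012; -0.0012 0.4226]  S=[0.7689]  K=[0.5383; 0.0589]  nu=[-3.5140]  x^+=[-1.1829, 1.1135]  P^+=[0.1912 -0.0256; -0.0256 0.4199]
step 4: x^-=[-1.2030, 1.0286]  P^-=[0.4033 -0.0003; -0.0003 0.3939]  S=[0.7580]  K=[0.5320; 0.0568]  nu=[-1.6301]  x^+=[-2.0702, 0.9360]  P^+=[0.1888 -0.0232; -0.0232 0.3915]
step 5: x^-=[-2.2271, 0.9292]  P^-=[0.4004 -0.0008; -0.0008 0.3726]  S=[0.7547]  K=[0.5304; 0.0533]  nu=[4.1648]  x^+=[-0.0181, 1.1512]  P^+=[0.1881 -0.0221; -0.0221 0.3705]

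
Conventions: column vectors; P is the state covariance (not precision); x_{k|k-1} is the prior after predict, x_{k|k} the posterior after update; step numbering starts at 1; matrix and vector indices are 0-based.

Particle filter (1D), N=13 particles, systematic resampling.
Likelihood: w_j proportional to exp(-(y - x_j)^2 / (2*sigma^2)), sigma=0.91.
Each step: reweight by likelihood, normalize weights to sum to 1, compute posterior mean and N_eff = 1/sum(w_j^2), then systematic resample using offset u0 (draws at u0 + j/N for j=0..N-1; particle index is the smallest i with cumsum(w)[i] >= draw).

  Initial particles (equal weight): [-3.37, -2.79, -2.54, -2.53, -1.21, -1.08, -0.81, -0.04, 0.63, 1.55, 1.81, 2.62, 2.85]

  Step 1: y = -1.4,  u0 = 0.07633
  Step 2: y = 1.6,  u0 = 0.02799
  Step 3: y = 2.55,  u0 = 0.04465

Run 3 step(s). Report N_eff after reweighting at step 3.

N_eff = 10.1271

step 1: w=[0.0215, 0.0696, 0.1020, 0.1034, 0.2187, 0.2102, 0.1812, 0.0732, 0.0186, 0.0012, 0.0004, 0.0000, 0.0000]  mean=-1.4143  Neff=6.3710  idx=[1, 2, 3, 4, 4, 4, 5, 5, 5, 6, 6, 7, 9]
step 2: w=[0.0000, 0.0000, 0.0000, 0.0064, 0.0064, 0.0064, 0.0099, 0.0099, 0.0099, 0.0227, 0.0227, 0.1493, 0.7562]  mean=1.0737  Neff=1.6790  idx=[6, 11, 11, 12, 12, 12, 12, 12, 12, 12, 12, 12, 12]
step 3: w=[0.0001, 0.0032, 0.0032, 0.0994, 0.0994, 0.0994, 0.0994, 0.0994, 0.0994, 0.0994, 0.0994, 0.0994, 0.0994]  mean=1.5398  Neff=10.1271  idx=[3, 4, 4, 5, 6, 7, 8, 8, 9, 10, 11, 11, 12]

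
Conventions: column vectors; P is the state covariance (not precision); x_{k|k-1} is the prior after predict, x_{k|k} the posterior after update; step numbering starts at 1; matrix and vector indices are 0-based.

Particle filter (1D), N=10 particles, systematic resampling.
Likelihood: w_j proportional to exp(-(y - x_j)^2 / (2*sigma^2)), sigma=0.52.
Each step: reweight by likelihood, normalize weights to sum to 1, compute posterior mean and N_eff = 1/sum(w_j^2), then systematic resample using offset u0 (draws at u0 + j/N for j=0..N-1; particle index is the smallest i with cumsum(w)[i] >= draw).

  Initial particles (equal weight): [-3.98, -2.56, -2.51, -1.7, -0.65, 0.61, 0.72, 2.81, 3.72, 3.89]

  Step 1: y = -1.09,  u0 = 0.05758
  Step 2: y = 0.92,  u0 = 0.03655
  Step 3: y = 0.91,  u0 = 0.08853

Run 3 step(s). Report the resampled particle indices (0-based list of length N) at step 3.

step 1: w=[0.0000, 0.0147, 0.0192, 0.4017, 0.5587, 0.0038, 0.0019, 0.0000, 0.0000, 0.0000]  mean=-1.1282  Neff=2.1091  idx=[3, 3, 3, 3, 4, 4, 4, 4, 4, 4]
step 2: w=[0.0000, 0.0000, 0.0000, 0.0000, 0.1666, 0.1666, 0.1666, 0.1666, 0.1666, 0.1666]  mean=-0.6502  Neff=6.0023  idx=[4, 4, 5, 6, 6, 7, 7, 8, 9, 9]
step 3: w=[0.1000, 0.1000, 0.1000, 0.1000, 0.1000, 0.1000, 0.1000, 0.1000, 0.1000, 0.1000]  mean=-0.6500  Neff=10.0000  idx=[0, 1, 2, 3, 4, 5, 6, 7, 8, 9]

resampled_idx = [0, 1, 2, 3, 4, 5, 6, 7, 8, 9]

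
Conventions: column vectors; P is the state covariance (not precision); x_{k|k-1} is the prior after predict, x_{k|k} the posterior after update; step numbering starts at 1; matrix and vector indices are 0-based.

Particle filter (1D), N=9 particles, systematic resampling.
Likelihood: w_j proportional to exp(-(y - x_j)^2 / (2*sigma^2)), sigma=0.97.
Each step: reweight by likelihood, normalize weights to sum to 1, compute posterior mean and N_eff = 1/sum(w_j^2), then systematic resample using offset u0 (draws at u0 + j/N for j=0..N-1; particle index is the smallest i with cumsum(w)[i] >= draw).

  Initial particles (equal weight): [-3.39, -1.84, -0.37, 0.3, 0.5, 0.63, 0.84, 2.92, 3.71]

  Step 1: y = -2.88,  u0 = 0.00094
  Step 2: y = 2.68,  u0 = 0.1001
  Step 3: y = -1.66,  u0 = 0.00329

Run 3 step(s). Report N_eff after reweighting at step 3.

N_eff = 9.0000

step 1: w=[0.5893, 0.3808, 0.0238, 0.0031, 0.0016, 0.0010, 0.0004, 0.0000, 0.0000]  mean=-2.7045  Neff=2.0290  idx=[0, 0, 0, 0, 0, 0, 1, 1, 1]
step 2: w=[0.0001, 0.0001, 0.0001, 0.0001, 0.0001, 0.0001, 0.3332, 0.3332, 0.3332]  mean=-1.8405  Neff=3.0020  idx=[6, 6, 6, 7, 7, 7, 8, 8, 8]
step 3: w=[0.1111, 0.1111, 0.1111, 0.1111, 0.1111, 0.1111, 0.1111, 0.1111, 0.1111]  mean=-1.8400  Neff=9.0000  idx=[0, 1, 2, 3, 4, 5, 6, 7, 8]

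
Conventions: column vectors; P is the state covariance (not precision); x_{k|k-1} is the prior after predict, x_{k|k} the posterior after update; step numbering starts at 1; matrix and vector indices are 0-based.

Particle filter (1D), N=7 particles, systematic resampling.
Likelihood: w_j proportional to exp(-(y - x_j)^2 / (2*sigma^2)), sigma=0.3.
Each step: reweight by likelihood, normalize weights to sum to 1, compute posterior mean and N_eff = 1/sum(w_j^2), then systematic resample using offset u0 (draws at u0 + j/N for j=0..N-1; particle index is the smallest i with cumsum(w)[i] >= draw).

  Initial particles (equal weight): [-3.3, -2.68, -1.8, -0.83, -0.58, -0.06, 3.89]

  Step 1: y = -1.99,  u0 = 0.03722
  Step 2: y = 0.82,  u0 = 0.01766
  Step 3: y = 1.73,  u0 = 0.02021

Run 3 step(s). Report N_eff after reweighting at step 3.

step 1: w=[0.0001, 0.0798, 0.9195, 0.0006, 0.0000, 0.0000, 0.0000]  mean=-1.8697  Neff=1.1740  idx=[1, 2, 2, 2, 2, 2, 2]
step 2: w=[0.0000, 0.1667, 0.1667, 0.1667, 0.1667, 0.1667, 0.1667]  mean=-1.8000  Neff=6.0000  idx=[1, 1, 2, 3, 4, 5, 6]
step 3: w=[0.1429, 0.1429, 0.1429, 0.1429, 0.1429, 0.1429, 0.1429]  mean=-1.8000  Neff=7.0000  idx=[0, 1, 2, 3, 4, 5, 6]

N_eff = 7.0000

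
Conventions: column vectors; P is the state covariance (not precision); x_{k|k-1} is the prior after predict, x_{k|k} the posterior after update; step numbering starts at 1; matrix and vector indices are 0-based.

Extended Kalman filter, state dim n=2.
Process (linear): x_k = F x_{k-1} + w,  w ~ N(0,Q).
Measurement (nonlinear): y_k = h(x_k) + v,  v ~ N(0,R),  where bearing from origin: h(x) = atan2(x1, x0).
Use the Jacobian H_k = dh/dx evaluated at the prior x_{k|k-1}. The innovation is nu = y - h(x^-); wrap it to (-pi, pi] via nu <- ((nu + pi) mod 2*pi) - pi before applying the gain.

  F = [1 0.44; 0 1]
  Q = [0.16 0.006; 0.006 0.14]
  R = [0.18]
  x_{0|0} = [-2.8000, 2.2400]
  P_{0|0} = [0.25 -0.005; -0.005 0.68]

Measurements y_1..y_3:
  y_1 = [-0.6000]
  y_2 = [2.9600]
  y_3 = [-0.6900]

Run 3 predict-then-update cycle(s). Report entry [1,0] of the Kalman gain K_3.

step 1: x^-=[-1.8144, 2.2400]  P^-=[0.5372 0.3002; 0.3002 0.8200]  H_jac=[-0.2696 -0.2183]  S=[0.2935]  K=[-0.7168; -0.8858]  nu=[-2.8516]  x^+=[0.2297, 4.7661]  P^+=[0.3864 0.1138; 0.1138 0.5897]
step 2: x^-=[2.3268, 4.7661]  P^-=[0.7608 0.3793; 0.3793 0.7297]  H_jac=[-0.1694 0.0827]  S=[0.1962]  K=[-0.4971; -0.0199]  nu=[1.8434]  x^+=[1.4105, 4.7293]  P^+=[0.7123 0.3774; 0.3774 0.7296]
step 3: x^-=[3.4914, 4.7293]  P^-=[1.3457 0.7044; 0.7044 0.8696]  H_jac=[-0.1369 0.1010]  S=[0.1946]  K=[-0.5806; -0.0439]  nu=[-1.6249]  x^+=[4.4349, 4.8007]  P^+=[1.2801 0.6995; 0.6995 0.8693]

K[1,0] = -0.0439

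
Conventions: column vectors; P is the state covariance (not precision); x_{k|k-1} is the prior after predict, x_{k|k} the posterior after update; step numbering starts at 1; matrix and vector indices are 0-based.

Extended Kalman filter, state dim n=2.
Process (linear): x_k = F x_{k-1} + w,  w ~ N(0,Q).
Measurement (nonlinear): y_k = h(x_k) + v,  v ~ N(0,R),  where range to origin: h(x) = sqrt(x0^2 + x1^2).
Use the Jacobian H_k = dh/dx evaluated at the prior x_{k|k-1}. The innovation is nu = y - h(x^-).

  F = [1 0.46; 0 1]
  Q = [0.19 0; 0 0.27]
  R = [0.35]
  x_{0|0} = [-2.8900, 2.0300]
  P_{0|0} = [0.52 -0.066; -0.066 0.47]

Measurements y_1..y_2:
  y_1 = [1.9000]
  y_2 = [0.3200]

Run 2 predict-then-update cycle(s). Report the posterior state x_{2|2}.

step 1: x^-=[-1.9562, 2.0300]  P^-=[0.7487 0.1502; 0.1502 0.7400]  H_jac=[-0.6939 0.7201]  S=[0.9441]  K=[-0.4357; 0.4540]  nu=[-0.9192]  x^+=[-1.5557, 1.6127]  P^+=[0.5695 0.3370; 0.3370 0.5454]
step 2: x^-=[-0.8138, 1.6127]  P^-=[1.1849 0.5879; 0.5879 0.8154]  H_jac=[-0.4505 0.8928]  S=[0.7675]  K=[-0.0117; 0.6034]  nu=[-1.4864]  x^+=[-0.7964, 0.7158]  P^+=[1.1848 0.5933; 0.5933 0.5360]

x_post = [-0.7964, 0.7158]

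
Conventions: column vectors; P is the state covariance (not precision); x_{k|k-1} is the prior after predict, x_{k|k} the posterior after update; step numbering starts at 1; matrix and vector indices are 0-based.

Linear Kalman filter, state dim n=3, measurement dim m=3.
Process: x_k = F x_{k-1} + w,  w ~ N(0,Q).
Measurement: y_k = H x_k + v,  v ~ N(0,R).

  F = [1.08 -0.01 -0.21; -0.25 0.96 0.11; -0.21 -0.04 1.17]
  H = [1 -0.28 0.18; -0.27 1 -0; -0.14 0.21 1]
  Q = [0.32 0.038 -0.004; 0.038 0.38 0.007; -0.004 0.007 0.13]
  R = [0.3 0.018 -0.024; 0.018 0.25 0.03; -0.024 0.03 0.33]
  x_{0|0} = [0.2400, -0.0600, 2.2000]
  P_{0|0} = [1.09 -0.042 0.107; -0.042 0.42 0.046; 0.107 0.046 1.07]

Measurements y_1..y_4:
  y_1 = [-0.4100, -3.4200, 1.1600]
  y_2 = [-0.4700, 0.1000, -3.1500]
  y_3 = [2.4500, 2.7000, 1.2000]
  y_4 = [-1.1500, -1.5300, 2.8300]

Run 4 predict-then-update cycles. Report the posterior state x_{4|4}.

x_post = [-0.5646, -0.5240, 1.5418]

step 1: x^-=[-0.2022, 0.1244, 2.5260]  P^-=[1.5912 -0.3197 -0.3724; -0.3197 0.8721 0.2115; -0.3724 0.2115 1.5859]  S=[2.0346 -0.9435 -0.5066; -0.9435 1.4108 0.6483; -0.5066 0.6483 2.1975]  K=[0.7855 0.0573 -0.1372; 0.0822 0.7331 0.0026; 0.0868 -0.0945 0.8135]  nu=[-0.6276, -3.5990, -1.4204]  x^+=[-0.7064, -2.5695, 1.6561]  P^+=[0.2757 0.0988 -0.0446; 0.0988 0.2115 -0.0097; -0.0446 -0.0097 0.2593]
step 2: x^-=[-1.0850, -2.1080, 2.1888]  P^-=[0.6710 0.0525 -0.1925; 0.0525 0.5483 0.0310; -0.1925 0.0310 0.5220]  S=[0.9291 -0.2453 -0.2383; -0.2453 0.8188 0.2432; -0.2383 0.2432 0.9531]  K=[0.6532 0.0821 -0.1466; 0.0738 0.6769 -0.0086; 0.0210 -0.0725 0.6065]  nu=[-0.3693, 1.9150, -5.0480]  x^+=[-0.4291, -0.7954, -1.0193]  P^+=[0.2351 0.0914 -0.0478; 0.0914 0.1950 -0.0125; -0.0478 -0.0125 0.1934]
step 3: x^-=[-0.2415, -0.7684, -1.0706]  P^-=[0.6225 0.0575 -0.1711; 0.0575 0.5329 0.0204; -0.1711 0.0204 0.4316]  S=[0.8825 -0.2255 -0.2222; -0.2255 0.7972 0.2207; -0.2222 0.2207 0.8504]  K=[0.6368 0.0813 -0.1442; 0.0692 0.6713 -0.0100; 0.0116 -0.0687 0.5616]  nu=[2.6690, 3.4032, 2.3982]  x^+=[1.3889, 1.6768, 0.0732]  P^+=[0.2295 0.0894 -0.0471; 0.0894 0.1929 -0.0128; -0.0471 -0.0128 0.1791]
step 4: x^-=[1.4679, 1.2706, -0.2730]  P^-=[0.6149 0.0575 -0.1652; 0.0575 0.5313 0.0181; -0.1652 0.0181 0.4114]  S=[0.8764 -0.2236 -0.2183; -0.2236 0.7950 0.2162; -0.2183 0.2162 0.8273]  K=[0.6344 0.0808 -0.1428; 0.0682 0.6707 -0.0103; 0.0100 -0.0680 0.5502]  nu=[-2.2130, -2.4042, 3.0417]  x^+=[-0.5646, -0.5240, 1.5418]  P^+=[0.2285 0.0890 -0.0466; 0.0890 0.1926 -0.0129; -0.0466 -0.0129 0.1755]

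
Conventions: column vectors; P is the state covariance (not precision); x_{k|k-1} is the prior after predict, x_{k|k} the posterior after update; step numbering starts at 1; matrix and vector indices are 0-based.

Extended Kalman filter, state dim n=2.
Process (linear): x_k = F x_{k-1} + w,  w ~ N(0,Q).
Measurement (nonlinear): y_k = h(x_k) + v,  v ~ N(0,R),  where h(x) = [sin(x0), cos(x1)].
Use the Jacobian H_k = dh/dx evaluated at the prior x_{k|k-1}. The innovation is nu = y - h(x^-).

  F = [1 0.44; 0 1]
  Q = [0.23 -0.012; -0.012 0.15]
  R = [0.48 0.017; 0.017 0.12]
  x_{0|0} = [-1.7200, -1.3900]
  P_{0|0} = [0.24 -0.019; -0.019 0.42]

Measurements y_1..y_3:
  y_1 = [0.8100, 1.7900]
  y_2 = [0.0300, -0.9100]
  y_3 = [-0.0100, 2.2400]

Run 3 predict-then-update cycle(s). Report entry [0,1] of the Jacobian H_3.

H_jac[0,1] = 0.0000

step 1: x^-=[-2.3316, -1.3900]  P^-=[0.5346 0.1538; 0.1538 0.5700]  H_jac=[-0.6895 0.0000; 0.0000 0.9837]  S=[0.7342 -0.0873; -0.0873 0.6716]  K=[-0.4828 0.1625; -0.0459 0.8290]  nu=[1.5343, 1.6102]  x^+=[-2.8106, -0.1256]  P^+=[0.3321 0.0115; 0.0115 0.1003]
step 2: x^-=[-2.8658, -0.1256]  P^-=[0.5916 0.0436; 0.0436 0.2503]  H_jac=[-0.9622 0.0000; 0.0000 0.1252]  S=[1.0277 0.0117; 0.0117 0.1239]  K=[-0.5550 0.0967; -0.0438 0.2571]  nu=[0.3023, -1.9021]  x^+=[-3.2175, -0.6279]  P^+=[0.2751 0.0173; 0.0173 0.2404]
step 3: x^-=[-3.4938, -0.6279]  P^-=[0.5669 0.1111; 0.1111 0.3904]  H_jac=[-0.9386 0.0000; 0.0000 0.5874]  S=[0.9795 -0.0443; -0.0443 0.2547]  K=[-0.5359 0.1631; -0.0663 0.8889]  nu=[-0.3549, 1.4307]  x^+=[-3.0702, 0.6674]  P^+=[0.2711 0.0178; 0.0178 0.1797]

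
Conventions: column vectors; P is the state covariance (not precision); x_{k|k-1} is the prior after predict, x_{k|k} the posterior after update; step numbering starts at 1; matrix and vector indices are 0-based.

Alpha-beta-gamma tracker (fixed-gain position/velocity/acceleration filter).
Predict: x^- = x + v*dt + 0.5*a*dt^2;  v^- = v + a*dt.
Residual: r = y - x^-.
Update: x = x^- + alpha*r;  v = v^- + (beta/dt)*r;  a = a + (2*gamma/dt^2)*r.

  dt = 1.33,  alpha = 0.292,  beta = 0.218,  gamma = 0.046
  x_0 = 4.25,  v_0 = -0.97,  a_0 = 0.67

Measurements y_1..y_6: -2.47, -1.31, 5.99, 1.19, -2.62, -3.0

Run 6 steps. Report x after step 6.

x_post = 1.4943

step 1: x_pred=3.5525  r=-6.0225  x^+=1.7939  v^+=-1.0660  a^+=0.3568
step 2: x_pred=0.6916  r=-2.0016  x^+=0.1072  v^+=-0.9196  a^+=0.2527
step 3: x_pred=-0.8925  r=6.8825  x^+=1.1172  v^+=0.5445  a^+=0.6106
step 4: x_pred=2.3815  r=-1.1915  x^+=2.0336  v^+=1.1614  a^+=0.5487
step 5: x_pred=4.0635  r=-6.6835  x^+=2.1119  v^+=0.7956  a^+=0.2010
step 6: x_pred=3.3478  r=-6.3478  x^+=1.4943  v^+=0.0225  a^+=-0.1291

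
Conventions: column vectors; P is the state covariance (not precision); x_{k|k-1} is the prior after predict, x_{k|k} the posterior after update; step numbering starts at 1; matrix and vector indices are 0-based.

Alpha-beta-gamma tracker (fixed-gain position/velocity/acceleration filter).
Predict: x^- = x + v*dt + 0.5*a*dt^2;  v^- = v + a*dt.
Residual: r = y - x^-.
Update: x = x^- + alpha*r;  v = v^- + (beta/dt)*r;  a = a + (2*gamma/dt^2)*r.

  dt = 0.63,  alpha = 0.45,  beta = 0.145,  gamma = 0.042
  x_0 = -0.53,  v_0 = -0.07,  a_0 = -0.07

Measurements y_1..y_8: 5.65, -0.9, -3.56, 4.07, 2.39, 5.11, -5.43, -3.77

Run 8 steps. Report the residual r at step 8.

resid = -3.4117

step 1: x_pred=-0.5880  r=6.2380  x^+=2.2191  v^+=1.3216  a^+=1.2502
step 2: x_pred=3.2998  r=-4.1998  x^+=1.4099  v^+=1.1426  a^+=0.3614
step 3: x_pred=2.2015  r=-5.7615  x^+=-0.3912  v^+=0.0442  a^+=-0.8580
step 4: x_pred=-0.5336  r=4.6036  x^+=1.5380  v^+=0.5632  a^+=0.1163
step 5: x_pred=1.9159  r=0.4741  x^+=2.1293  v^+=0.7456  a^+=0.2166
step 6: x_pred=2.6420  r=2.4680  x^+=3.7526  v^+=1.4501  a^+=0.7390
step 7: x_pred=4.8128  r=-10.2428  x^+=0.2036  v^+=-0.4418  a^+=-1.4288
step 8: x_pred=-0.3583  r=-3.4117  x^+=-1.8936  v^+=-2.1272  a^+=-2.1509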